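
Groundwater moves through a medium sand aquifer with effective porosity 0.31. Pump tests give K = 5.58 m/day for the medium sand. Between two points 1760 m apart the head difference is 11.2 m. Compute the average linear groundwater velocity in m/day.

Hydraulic gradient i = Δh / L = 11.2 / 1760 = 0.006364.
Darcy flux q = K · i = 5.580 × 0.006364 = 0.03551 m/day.
Seepage velocity v = q / n_e = 0.03551 / 0.31 = 0.1145 m/day.

0.115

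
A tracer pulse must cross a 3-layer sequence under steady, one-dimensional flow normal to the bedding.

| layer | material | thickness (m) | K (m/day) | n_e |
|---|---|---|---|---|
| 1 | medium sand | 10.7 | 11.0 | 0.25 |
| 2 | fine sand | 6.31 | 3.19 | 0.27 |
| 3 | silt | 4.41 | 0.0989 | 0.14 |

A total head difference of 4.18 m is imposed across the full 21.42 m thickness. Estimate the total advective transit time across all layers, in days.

With flow normal to the layers, continuity requires the same specific discharge q through every layer.
Σ(b_i/K_i) = 10.7/11.0 + 6.31/3.19 + 4.41/0.0989 = 47.54 d.
q = Δh / Σ(b_i/K_i) = 4.18 / 47.54 = 0.08792 m/day.
In each layer the seepage velocity is v_i = q/n_i, so the layer transit time is t_i = b_i·n_i / q:
  layer 1 (medium sand): t_1 = 10.7 × 0.25 / 0.08792 = 30.42 d
  layer 2 (fine sand): t_2 = 6.31 × 0.27 / 0.08792 = 19.38 d
  layer 3 (silt): t_3 = 4.41 × 0.14 / 0.08792 = 7.022 d
Total t = Σ t_i = 56.82 days.

56.8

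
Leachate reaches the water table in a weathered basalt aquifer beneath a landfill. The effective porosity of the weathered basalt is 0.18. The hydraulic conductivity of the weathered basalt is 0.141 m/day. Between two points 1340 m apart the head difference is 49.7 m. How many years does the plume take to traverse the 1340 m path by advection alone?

126

Hydraulic gradient i = Δh / L = 49.7 / 1340 = 0.03709.
Darcy flux q = K · i = 0.1410 × 0.03709 = 0.005230 m/day.
Seepage velocity v = q / n_e = 0.005230 / 0.18 = 0.02905 m/day.
Travel time t = L / v = 1340 / 0.02905 = 46122 days = 126.3 years.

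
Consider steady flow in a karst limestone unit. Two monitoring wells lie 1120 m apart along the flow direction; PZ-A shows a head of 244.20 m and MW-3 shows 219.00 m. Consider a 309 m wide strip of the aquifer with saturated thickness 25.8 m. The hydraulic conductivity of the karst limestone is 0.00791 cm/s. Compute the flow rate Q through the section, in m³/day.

Convert K: 0.00791 cm/s × 864 = 6.834 m/day.
Cross-sectional area A = 309 × 25.8 = 7972 m².
Hydraulic gradient i = (244.20 − 219.00) / 1120 = 25.2 / 1120 = 0.02250.
Darcy's law: Q = K · A · i = 6.834 × 7972 × 0.02250 = 1226 m³/day.

1230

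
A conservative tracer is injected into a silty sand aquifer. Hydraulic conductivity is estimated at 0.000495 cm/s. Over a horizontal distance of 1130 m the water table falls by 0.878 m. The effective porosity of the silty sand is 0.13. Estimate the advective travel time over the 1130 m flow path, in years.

Convert K: 0.000495 cm/s × 864 = 0.4277 m/day.
Hydraulic gradient i = Δh / L = 0.878 / 1130 = 0.0007770.
Darcy flux q = K · i = 0.4277 × 0.0007770 = 0.0003323 m/day.
Seepage velocity v = q / n_e = 0.0003323 / 0.13 = 0.002556 m/day.
Travel time t = L / v = 1130 / 0.002556 = 4.421e+05 days = 1210 years.

1210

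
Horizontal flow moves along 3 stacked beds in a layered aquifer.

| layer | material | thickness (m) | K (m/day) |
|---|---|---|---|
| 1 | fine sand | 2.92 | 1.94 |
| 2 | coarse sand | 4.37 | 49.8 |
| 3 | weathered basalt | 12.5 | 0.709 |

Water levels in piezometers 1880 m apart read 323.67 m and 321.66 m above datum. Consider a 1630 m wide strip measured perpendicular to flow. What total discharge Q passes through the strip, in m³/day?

405

Flow is parallel to layering, so each bed carries its own Darcy discharge and the transmissivities add.
Σ(K_i·b_i) = 1.94×2.92 + 49.8×4.37 + 0.709×12.5 = 232.2 m²/day.
Hydraulic gradient i = (323.67 − 321.66) / 1880 = 2.01 / 1880 = 0.001069.
Q = Σ(K_i·b_i) · W · i = 232.2 × 1630 × 0.001069 = 404.6 m³/day.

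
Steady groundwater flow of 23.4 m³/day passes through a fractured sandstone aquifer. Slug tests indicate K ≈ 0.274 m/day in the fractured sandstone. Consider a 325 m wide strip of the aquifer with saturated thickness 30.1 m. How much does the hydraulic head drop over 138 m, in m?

Cross-sectional area A = 325 × 30.1 = 9782 m².
From Q = K·A·i, i = Q / (K·A) = 23.4 / (0.2740 × 9782) = 0.008730.
Head loss Δh = i · L = 0.008730 × 138 = 1.205 m.

1.20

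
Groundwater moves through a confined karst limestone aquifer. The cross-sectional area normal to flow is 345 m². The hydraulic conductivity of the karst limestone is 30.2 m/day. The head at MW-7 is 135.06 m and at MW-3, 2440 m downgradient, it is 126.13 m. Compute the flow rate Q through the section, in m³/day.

Hydraulic gradient i = (135.06 − 126.13) / 2440 = 8.93 / 2440 = 0.003660.
Darcy's law: Q = K · A · i = 30.20 × 345.0 × 0.003660 = 38.13 m³/day.

38.1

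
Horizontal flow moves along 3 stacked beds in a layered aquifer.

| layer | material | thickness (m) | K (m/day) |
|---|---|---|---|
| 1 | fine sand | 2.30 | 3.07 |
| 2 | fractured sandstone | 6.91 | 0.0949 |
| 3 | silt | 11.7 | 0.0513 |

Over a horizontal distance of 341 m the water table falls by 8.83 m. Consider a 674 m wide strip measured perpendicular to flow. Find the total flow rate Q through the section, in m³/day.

Flow is parallel to layering, so each bed carries its own Darcy discharge and the transmissivities add.
Σ(K_i·b_i) = 3.07×2.30 + 0.0949×6.91 + 0.0513×11.7 = 8.317 m²/day.
Hydraulic gradient i = Δh / L = 8.83 / 341 = 0.02589.
Q = Σ(K_i·b_i) · W · i = 8.317 × 674 × 0.02589 = 145.2 m³/day.

145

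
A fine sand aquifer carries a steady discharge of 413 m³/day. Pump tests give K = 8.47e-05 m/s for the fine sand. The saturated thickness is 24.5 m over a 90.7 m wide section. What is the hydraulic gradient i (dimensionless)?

Convert K: 8.47e-05 m/s × 86400 = 7.318 m/day.
Cross-sectional area A = 90.7 × 24.5 = 2222 m².
From Q = K·A·i, i = Q / (K·A) = 413 / (7.318 × 2222) = 0.02540.

0.0254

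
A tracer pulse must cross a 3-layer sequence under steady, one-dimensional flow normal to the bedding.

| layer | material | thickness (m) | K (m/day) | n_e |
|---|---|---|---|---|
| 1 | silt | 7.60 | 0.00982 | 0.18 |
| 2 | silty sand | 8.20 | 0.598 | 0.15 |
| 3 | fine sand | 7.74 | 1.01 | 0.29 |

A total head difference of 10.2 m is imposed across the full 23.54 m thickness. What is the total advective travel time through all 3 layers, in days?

With flow normal to the layers, continuity requires the same specific discharge q through every layer.
Σ(b_i/K_i) = 7.60/0.00982 + 8.20/0.598 + 7.74/1.01 = 795.3 d.
q = Δh / Σ(b_i/K_i) = 10.2 / 795.3 = 0.01283 m/day.
In each layer the seepage velocity is v_i = q/n_i, so the layer transit time is t_i = b_i·n_i / q:
  layer 1 (silt): t_1 = 7.60 × 0.18 / 0.01283 = 106.7 d
  layer 2 (silty sand): t_2 = 8.20 × 0.15 / 0.01283 = 95.90 d
  layer 3 (fine sand): t_3 = 7.74 × 0.29 / 0.01283 = 175.0 d
Total t = Σ t_i = 377.6 days.

378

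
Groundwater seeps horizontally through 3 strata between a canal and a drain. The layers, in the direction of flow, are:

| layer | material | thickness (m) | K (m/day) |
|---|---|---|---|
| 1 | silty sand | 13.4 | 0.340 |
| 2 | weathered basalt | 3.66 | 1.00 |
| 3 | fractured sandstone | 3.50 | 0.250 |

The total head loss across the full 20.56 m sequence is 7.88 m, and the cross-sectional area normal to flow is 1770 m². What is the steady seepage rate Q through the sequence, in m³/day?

244

Flow is perpendicular to layering, so the layers act in series and the equivalent K is the thickness-weighted harmonic mean.
Total thickness L = 13.4 + 3.66 + 3.50 = 20.56 m.
Σ(b_i/K_i) = 13.4/0.340 + 3.66/1.00 + 3.50/0.250 = 57.07 d.
K_eq = L / Σ(b_i/K_i) = 20.56 / 57.07 = 0.3602 m/day.
Q = K_eq · A · (Δh/L) = 0.3602 × 1770 × (7.88/20.56) = 244.4 m³/day.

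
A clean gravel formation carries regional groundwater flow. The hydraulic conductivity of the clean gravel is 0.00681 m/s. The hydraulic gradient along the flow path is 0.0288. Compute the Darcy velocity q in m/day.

16.9

Convert K: 0.00681 m/s × 86400 = 588.4 m/day.
Hydraulic gradient i = 0.0288.
Specific discharge q = K · i = 588.4 × 0.02880 = 16.95 m/day.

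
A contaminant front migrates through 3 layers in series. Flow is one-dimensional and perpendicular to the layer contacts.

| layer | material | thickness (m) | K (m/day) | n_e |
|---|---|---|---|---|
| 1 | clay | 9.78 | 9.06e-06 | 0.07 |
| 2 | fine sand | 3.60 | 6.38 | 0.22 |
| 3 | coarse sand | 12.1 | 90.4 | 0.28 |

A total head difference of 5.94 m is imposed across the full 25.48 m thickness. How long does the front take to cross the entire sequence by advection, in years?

2420

With flow normal to the layers, continuity requires the same specific discharge q through every layer.
Σ(b_i/K_i) = 9.78/9.06e-06 + 3.60/6.38 + 12.1/90.4 = 1.079e+06 d.
q = Δh / Σ(b_i/K_i) = 5.94 / 1.079e+06 = 5.503e-06 m/day.
In each layer the seepage velocity is v_i = q/n_i, so the layer transit time is t_i = b_i·n_i / q:
  layer 1 (clay): t_1 = 9.78 × 0.07 / 5.503e-06 = 1.244e+05 d
  layer 2 (fine sand): t_2 = 3.60 × 0.22 / 5.503e-06 = 1.439e+05 d
  layer 3 (coarse sand): t_3 = 12.1 × 0.28 / 5.503e-06 = 6.157e+05 d
Total t = Σ t_i = 8.840e+05 days = 2420 years.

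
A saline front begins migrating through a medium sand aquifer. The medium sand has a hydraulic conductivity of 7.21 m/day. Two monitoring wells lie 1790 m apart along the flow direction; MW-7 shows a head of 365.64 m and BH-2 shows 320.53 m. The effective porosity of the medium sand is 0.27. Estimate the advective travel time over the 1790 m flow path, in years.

Hydraulic gradient i = (365.64 − 320.53) / 1790 = 45.11 / 1790 = 0.02520.
Darcy flux q = K · i = 7.210 × 0.02520 = 0.1817 m/day.
Seepage velocity v = q / n_e = 0.1817 / 0.27 = 0.6730 m/day.
Travel time t = L / v = 1790 / 0.6730 = 2660 days = 7.282 years.

7.28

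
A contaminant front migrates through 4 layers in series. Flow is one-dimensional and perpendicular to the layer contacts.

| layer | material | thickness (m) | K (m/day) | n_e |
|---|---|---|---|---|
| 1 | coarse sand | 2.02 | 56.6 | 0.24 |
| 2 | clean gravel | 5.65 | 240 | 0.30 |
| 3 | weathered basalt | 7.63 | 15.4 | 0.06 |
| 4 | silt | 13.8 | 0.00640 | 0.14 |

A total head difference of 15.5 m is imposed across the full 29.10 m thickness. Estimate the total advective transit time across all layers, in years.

1.74

With flow normal to the layers, continuity requires the same specific discharge q through every layer.
Σ(b_i/K_i) = 2.02/56.6 + 5.65/240 + 7.63/15.4 + 13.8/0.00640 = 2157 d.
q = Δh / Σ(b_i/K_i) = 15.5 / 2157 = 0.007187 m/day.
In each layer the seepage velocity is v_i = q/n_i, so the layer transit time is t_i = b_i·n_i / q:
  layer 1 (coarse sand): t_1 = 2.02 × 0.24 / 0.007187 = 67.46 d
  layer 2 (clean gravel): t_2 = 5.65 × 0.30 / 0.007187 = 235.9 d
  layer 3 (weathered basalt): t_3 = 7.63 × 0.06 / 0.007187 = 63.70 d
  layer 4 (silt): t_4 = 13.8 × 0.14 / 0.007187 = 268.8 d
Total t = Σ t_i = 635.9 days = 1.741 years.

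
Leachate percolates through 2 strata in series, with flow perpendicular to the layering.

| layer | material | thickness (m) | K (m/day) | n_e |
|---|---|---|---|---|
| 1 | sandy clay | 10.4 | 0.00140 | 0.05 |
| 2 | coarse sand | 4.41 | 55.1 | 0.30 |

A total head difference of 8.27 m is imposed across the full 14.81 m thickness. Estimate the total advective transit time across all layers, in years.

With flow normal to the layers, continuity requires the same specific discharge q through every layer.
Σ(b_i/K_i) = 10.4/0.00140 + 4.41/55.1 = 7429 d.
q = Δh / Σ(b_i/K_i) = 8.27 / 7429 = 0.001113 m/day.
In each layer the seepage velocity is v_i = q/n_i, so the layer transit time is t_i = b_i·n_i / q:
  layer 1 (sandy clay): t_1 = 10.4 × 0.05 / 0.001113 = 467.1 d
  layer 2 (coarse sand): t_2 = 4.41 × 0.30 / 0.001113 = 1188 d
Total t = Σ t_i = 1656 days = 4.533 years.

4.53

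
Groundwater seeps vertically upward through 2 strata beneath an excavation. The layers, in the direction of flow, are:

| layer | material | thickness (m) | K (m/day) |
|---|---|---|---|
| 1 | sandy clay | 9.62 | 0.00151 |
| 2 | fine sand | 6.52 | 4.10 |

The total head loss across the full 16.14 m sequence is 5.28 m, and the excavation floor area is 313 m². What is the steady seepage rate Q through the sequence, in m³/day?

0.259

Flow is perpendicular to layering, so the layers act in series and the equivalent K is the thickness-weighted harmonic mean.
Total thickness L = 9.62 + 6.52 = 16.14 m.
Σ(b_i/K_i) = 9.62/0.00151 + 6.52/4.10 = 6372 d.
K_eq = L / Σ(b_i/K_i) = 16.14 / 6372 = 0.002533 m/day.
Q = K_eq · A · (Δh/L) = 0.002533 × 313 × (5.28/16.14) = 0.2593 m³/day.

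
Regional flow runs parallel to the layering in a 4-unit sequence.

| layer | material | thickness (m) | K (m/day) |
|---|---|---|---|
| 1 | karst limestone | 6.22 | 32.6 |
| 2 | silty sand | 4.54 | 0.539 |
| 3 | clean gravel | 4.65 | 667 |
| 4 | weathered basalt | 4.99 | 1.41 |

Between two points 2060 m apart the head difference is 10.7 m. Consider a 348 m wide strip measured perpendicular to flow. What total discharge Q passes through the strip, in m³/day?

Flow is parallel to layering, so each bed carries its own Darcy discharge and the transmissivities add.
Σ(K_i·b_i) = 32.6×6.22 + 0.539×4.54 + 667×4.65 + 1.41×4.99 = 3314 m²/day.
Hydraulic gradient i = Δh / L = 10.7 / 2060 = 0.005194.
Q = Σ(K_i·b_i) · W · i = 3314 × 348 × 0.005194 = 5990 m³/day.

5990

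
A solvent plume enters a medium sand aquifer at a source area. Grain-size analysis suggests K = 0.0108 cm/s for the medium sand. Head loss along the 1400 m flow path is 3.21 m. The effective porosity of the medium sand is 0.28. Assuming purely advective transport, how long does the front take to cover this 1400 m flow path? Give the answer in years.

Convert K: 0.0108 cm/s × 864 = 9.331 m/day.
Hydraulic gradient i = Δh / L = 3.21 / 1400 = 0.002293.
Darcy flux q = K · i = 9.331 × 0.002293 = 0.02140 m/day.
Seepage velocity v = q / n_e = 0.02140 / 0.28 = 0.07641 m/day.
Travel time t = L / v = 1400 / 0.07641 = 18322 days = 50.16 years.

50.2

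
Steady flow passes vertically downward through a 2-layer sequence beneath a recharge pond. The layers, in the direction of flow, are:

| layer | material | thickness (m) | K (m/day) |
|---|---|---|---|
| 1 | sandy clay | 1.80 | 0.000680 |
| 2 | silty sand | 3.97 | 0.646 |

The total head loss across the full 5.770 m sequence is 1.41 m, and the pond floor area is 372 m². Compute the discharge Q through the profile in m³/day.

Flow is perpendicular to layering, so the layers act in series and the equivalent K is the thickness-weighted harmonic mean.
Total thickness L = 1.80 + 3.97 = 5.770 m.
Σ(b_i/K_i) = 1.80/0.000680 + 3.97/0.646 = 2653 d.
K_eq = L / Σ(b_i/K_i) = 5.770 / 2653 = 0.002175 m/day.
Q = K_eq · A · (Δh/L) = 0.002175 × 372 × (1.41/5.770) = 0.1977 m³/day.

0.198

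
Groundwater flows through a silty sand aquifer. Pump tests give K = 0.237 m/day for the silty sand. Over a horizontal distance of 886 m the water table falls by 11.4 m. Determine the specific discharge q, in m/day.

0.00305

Hydraulic gradient i = Δh / L = 11.4 / 886 = 0.01287.
Specific discharge q = K · i = 0.2370 × 0.01287 = 0.003049 m/day.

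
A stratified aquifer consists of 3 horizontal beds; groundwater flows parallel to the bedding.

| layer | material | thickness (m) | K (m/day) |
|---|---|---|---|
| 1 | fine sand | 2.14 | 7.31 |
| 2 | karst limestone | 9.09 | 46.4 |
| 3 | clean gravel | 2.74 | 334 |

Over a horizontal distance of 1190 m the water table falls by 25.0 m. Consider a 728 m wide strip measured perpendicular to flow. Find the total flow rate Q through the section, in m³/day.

20700

Flow is parallel to layering, so each bed carries its own Darcy discharge and the transmissivities add.
Σ(K_i·b_i) = 7.31×2.14 + 46.4×9.09 + 334×2.74 = 1353 m²/day.
Hydraulic gradient i = Δh / L = 25.0 / 1190 = 0.02101.
Q = Σ(K_i·b_i) · W · i = 1353 × 728 × 0.02101 = 20687 m³/day.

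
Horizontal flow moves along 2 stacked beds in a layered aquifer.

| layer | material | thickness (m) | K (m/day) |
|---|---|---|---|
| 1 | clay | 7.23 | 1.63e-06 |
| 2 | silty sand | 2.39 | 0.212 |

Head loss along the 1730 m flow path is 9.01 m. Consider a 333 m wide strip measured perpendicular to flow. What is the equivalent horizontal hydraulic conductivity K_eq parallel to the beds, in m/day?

Flow is parallel to layering, so each bed carries its own Darcy discharge and the transmissivities add.
Σ(K_i·b_i) = 1.63e-06×7.23 + 0.212×2.39 = 0.5067 m²/day.
Total thickness b = 9.620 m, so K_eq = Σ(K_i·b_i)/b = 0.05267 m/day.

0.0527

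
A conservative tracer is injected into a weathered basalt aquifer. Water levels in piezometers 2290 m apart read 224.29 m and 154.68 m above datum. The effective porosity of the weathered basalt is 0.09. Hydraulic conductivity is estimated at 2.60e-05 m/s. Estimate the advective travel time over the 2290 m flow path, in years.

Convert K: 2.60e-05 m/s × 86400 = 2.246 m/day.
Hydraulic gradient i = (224.29 − 154.68) / 2290 = 69.61 / 2290 = 0.03040.
Darcy flux q = K · i = 2.246 × 0.03040 = 0.06828 m/day.
Seepage velocity v = q / n_e = 0.06828 / 0.09 = 0.7587 m/day.
Travel time t = L / v = 2290 / 0.7587 = 3018 days = 8.264 years.

8.26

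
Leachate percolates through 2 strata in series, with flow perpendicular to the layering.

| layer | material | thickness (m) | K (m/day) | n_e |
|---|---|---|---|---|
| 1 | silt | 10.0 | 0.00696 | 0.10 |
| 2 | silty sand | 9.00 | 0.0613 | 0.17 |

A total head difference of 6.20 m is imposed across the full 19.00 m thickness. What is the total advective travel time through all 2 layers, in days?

646

With flow normal to the layers, continuity requires the same specific discharge q through every layer.
Σ(b_i/K_i) = 10.0/0.00696 + 9.00/0.0613 = 1584 d.
q = Δh / Σ(b_i/K_i) = 6.20 / 1584 = 0.003915 m/day.
In each layer the seepage velocity is v_i = q/n_i, so the layer transit time is t_i = b_i·n_i / q:
  layer 1 (silt): t_1 = 10.0 × 0.10 / 0.003915 = 255.4 d
  layer 2 (silty sand): t_2 = 9.00 × 0.17 / 0.003915 = 390.8 d
Total t = Σ t_i = 646.2 days.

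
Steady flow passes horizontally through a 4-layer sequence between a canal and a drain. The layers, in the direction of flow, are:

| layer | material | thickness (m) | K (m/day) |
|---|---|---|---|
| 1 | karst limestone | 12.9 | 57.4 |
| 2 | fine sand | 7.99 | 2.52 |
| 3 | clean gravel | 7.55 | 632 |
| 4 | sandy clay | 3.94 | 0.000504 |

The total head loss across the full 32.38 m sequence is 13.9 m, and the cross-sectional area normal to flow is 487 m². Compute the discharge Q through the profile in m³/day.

Flow is perpendicular to layering, so the layers act in series and the equivalent K is the thickness-weighted harmonic mean.
Total thickness L = 12.9 + 7.99 + 7.55 + 3.94 = 32.38 m.
Σ(b_i/K_i) = 12.9/57.4 + 7.99/2.52 + 7.55/632 + 3.94/0.000504 = 7821 d.
K_eq = L / Σ(b_i/K_i) = 32.38 / 7821 = 0.004140 m/day.
Q = K_eq · A · (Δh/L) = 0.004140 × 487 × (13.9/32.38) = 0.8655 m³/day.

0.866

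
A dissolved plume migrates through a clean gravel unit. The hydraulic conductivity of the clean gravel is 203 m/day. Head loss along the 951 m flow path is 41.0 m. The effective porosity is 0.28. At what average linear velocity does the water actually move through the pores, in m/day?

31.3

Hydraulic gradient i = Δh / L = 41.0 / 951 = 0.04311.
Darcy flux q = K · i = 203.0 × 0.04311 = 8.752 m/day.
Seepage velocity v = q / n_e = 8.752 / 0.28 = 31.26 m/day.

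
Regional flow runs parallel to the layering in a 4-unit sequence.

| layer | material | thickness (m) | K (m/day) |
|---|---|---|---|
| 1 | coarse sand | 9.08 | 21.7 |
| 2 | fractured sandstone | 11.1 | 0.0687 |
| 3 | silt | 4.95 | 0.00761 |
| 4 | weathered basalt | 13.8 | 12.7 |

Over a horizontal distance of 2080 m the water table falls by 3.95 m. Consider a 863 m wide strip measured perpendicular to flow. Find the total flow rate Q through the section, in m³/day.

611

Flow is parallel to layering, so each bed carries its own Darcy discharge and the transmissivities add.
Σ(K_i·b_i) = 21.7×9.08 + 0.0687×11.1 + 0.00761×4.95 + 12.7×13.8 = 373.1 m²/day.
Hydraulic gradient i = Δh / L = 3.95 / 2080 = 0.001899.
Q = Σ(K_i·b_i) · W · i = 373.1 × 863 × 0.001899 = 611.5 m³/day.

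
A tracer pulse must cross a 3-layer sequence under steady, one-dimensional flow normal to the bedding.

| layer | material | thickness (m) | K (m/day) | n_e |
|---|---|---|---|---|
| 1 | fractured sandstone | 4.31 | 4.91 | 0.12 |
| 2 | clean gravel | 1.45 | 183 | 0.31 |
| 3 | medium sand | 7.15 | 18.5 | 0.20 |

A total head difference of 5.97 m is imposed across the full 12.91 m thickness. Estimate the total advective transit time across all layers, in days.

0.511

With flow normal to the layers, continuity requires the same specific discharge q through every layer.
Σ(b_i/K_i) = 4.31/4.91 + 1.45/183 + 7.15/18.5 = 1.272 d.
q = Δh / Σ(b_i/K_i) = 5.97 / 1.272 = 4.693 m/day.
In each layer the seepage velocity is v_i = q/n_i, so the layer transit time is t_i = b_i·n_i / q:
  layer 1 (fractured sandstone): t_1 = 4.31 × 0.12 / 4.693 = 0.1102 d
  layer 2 (clean gravel): t_2 = 1.45 × 0.31 / 4.693 = 0.09579 d
  layer 3 (medium sand): t_3 = 7.15 × 0.20 / 4.693 = 0.3047 d
Total t = Σ t_i = 0.5107 days.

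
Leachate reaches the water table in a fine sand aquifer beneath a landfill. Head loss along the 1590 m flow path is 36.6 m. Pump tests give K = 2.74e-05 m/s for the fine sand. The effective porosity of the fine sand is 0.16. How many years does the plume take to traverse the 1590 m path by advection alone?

12.8

Convert K: 2.74e-05 m/s × 86400 = 2.367 m/day.
Hydraulic gradient i = Δh / L = 36.6 / 1590 = 0.02302.
Darcy flux q = K · i = 2.367 × 0.02302 = 0.05449 m/day.
Seepage velocity v = q / n_e = 0.05449 / 0.16 = 0.3406 m/day.
Travel time t = L / v = 1590 / 0.3406 = 4668 days = 12.78 years.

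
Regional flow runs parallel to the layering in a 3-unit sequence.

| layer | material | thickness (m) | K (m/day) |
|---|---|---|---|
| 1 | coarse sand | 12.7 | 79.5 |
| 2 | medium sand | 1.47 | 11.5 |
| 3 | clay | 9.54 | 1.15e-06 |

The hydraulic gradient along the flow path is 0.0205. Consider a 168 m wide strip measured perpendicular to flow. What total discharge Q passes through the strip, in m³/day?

3540

Flow is parallel to layering, so each bed carries its own Darcy discharge and the transmissivities add.
Σ(K_i·b_i) = 79.5×12.7 + 11.5×1.47 + 1.15e-06×9.54 = 1027 m²/day.
Hydraulic gradient i = 0.0205.
Q = Σ(K_i·b_i) · W · i = 1027 × 168 × 0.02050 = 3535 m³/day.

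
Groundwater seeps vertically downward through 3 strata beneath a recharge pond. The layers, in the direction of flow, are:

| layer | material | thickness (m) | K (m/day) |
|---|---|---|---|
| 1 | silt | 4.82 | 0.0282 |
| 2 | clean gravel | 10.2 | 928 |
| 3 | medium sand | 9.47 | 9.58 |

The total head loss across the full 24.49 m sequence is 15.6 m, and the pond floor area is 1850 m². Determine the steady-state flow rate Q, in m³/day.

168

Flow is perpendicular to layering, so the layers act in series and the equivalent K is the thickness-weighted harmonic mean.
Total thickness L = 4.82 + 10.2 + 9.47 = 24.49 m.
Σ(b_i/K_i) = 4.82/0.0282 + 10.2/928 + 9.47/9.58 = 171.9 d.
K_eq = L / Σ(b_i/K_i) = 24.49 / 171.9 = 0.1424 m/day.
Q = K_eq · A · (Δh/L) = 0.1424 × 1850 × (15.6/24.49) = 167.9 m³/day.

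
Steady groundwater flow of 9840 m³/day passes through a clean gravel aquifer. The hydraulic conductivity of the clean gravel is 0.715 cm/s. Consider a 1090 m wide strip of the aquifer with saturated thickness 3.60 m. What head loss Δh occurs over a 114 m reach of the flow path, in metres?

Convert K: 0.715 cm/s × 864 = 617.8 m/day.
Cross-sectional area A = 1090 × 3.60 = 3924 m².
From Q = K·A·i, i = Q / (K·A) = 9840 / (617.8 × 3924) = 0.004059.
Head loss Δh = i · L = 0.004059 × 114 = 0.4628 m.

0.463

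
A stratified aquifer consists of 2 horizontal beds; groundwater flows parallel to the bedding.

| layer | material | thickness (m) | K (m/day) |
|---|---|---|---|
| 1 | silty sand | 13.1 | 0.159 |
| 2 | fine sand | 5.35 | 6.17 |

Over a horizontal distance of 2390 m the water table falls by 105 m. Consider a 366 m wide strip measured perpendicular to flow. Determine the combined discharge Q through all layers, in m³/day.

564

Flow is parallel to layering, so each bed carries its own Darcy discharge and the transmissivities add.
Σ(K_i·b_i) = 0.159×13.1 + 6.17×5.35 = 35.09 m²/day.
Hydraulic gradient i = Δh / L = 105 / 2390 = 0.04393.
Q = Σ(K_i·b_i) · W · i = 35.09 × 366 × 0.04393 = 564.3 m³/day.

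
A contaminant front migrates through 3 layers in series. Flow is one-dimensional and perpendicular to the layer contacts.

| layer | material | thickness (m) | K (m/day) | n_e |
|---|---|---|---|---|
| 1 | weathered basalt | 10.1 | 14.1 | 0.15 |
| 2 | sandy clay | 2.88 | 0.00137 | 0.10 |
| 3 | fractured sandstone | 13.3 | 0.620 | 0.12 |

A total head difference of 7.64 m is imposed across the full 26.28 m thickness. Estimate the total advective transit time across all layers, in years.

2.59

With flow normal to the layers, continuity requires the same specific discharge q through every layer.
Σ(b_i/K_i) = 10.1/14.1 + 2.88/0.00137 + 13.3/0.620 = 2124 d.
q = Δh / Σ(b_i/K_i) = 7.64 / 2124 = 0.003596 m/day.
In each layer the seepage velocity is v_i = q/n_i, so the layer transit time is t_i = b_i·n_i / q:
  layer 1 (weathered basalt): t_1 = 10.1 × 0.15 / 0.003596 = 421.3 d
  layer 2 (sandy clay): t_2 = 2.88 × 0.10 / 0.003596 = 80.08 d
  layer 3 (fractured sandstone): t_3 = 13.3 × 0.12 / 0.003596 = 443.8 d
Total t = Σ t_i = 945.1 days = 2.588 years.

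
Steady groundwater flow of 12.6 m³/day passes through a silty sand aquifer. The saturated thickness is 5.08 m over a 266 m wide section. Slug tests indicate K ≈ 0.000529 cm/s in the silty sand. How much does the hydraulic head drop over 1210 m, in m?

24.7

Convert K: 0.000529 cm/s × 864 = 0.4571 m/day.
Cross-sectional area A = 266 × 5.08 = 1351 m².
From Q = K·A·i, i = Q / (K·A) = 12.6 / (0.4571 × 1351) = 0.02040.
Head loss Δh = i · L = 0.02040 × 1210 = 24.69 m.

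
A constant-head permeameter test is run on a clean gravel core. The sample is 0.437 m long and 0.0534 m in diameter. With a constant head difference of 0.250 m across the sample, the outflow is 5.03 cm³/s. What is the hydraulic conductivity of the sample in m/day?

Cross-sectional area A = π·(d/2)² = π × (0.0534/2)² = 0.002240 m².
Convert discharge: 5.03 cm³/s = 5.030e-06 m³/s.
Darcy's law rearranged: K = Q·L / (A·Δh) = 5.030e-06 × 0.437 / (0.002240 × 0.250) = 0.003926 m/s = 339.2 m/day.

339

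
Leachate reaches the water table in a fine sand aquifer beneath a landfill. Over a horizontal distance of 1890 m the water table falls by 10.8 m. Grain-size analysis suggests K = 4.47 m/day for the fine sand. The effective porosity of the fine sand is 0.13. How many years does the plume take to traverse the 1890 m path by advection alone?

26.3

Hydraulic gradient i = Δh / L = 10.8 / 1890 = 0.005714.
Darcy flux q = K · i = 4.470 × 0.005714 = 0.02554 m/day.
Seepage velocity v = q / n_e = 0.02554 / 0.13 = 0.1965 m/day.
Travel time t = L / v = 1890 / 0.1965 = 9619 days = 26.34 years.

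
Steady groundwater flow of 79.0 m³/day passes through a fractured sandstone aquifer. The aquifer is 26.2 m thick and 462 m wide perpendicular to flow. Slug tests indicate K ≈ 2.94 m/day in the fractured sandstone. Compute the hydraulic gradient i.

Cross-sectional area A = 462 × 26.2 = 12104 m².
From Q = K·A·i, i = Q / (K·A) = 79.0 / (2.940 × 12104) = 0.002220.

0.00222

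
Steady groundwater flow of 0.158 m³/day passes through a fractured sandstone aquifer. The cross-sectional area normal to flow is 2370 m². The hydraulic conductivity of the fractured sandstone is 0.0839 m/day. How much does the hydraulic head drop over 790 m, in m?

0.628

From Q = K·A·i, i = Q / (K·A) = 0.158 / (0.08390 × 2370) = 0.0007946.
Head loss Δh = i · L = 0.0007946 × 790 = 0.6277 m.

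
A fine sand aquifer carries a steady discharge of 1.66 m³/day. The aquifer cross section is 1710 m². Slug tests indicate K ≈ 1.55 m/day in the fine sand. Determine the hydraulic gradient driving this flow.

From Q = K·A·i, i = Q / (K·A) = 1.66 / (1.550 × 1710) = 0.0006263.

0.000626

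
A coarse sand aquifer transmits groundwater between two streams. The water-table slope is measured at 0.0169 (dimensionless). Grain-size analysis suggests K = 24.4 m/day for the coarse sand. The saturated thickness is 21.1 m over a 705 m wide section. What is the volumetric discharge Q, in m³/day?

Cross-sectional area A = 705 × 21.1 = 14876 m².
Hydraulic gradient i = 0.0169.
Darcy's law: Q = K · A · i = 24.40 × 14876 × 0.01690 = 6134 m³/day.

6130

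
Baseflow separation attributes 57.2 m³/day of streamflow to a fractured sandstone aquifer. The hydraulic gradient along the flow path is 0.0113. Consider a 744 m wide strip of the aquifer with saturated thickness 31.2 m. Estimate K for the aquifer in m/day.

0.218

Cross-sectional area A = 744 × 31.2 = 23213 m².
Hydraulic gradient i = 0.0113.
From Q = K·A·i, K = Q / (A·i) = 57.2 / (23213 × 0.01130) = 0.2181 m/day.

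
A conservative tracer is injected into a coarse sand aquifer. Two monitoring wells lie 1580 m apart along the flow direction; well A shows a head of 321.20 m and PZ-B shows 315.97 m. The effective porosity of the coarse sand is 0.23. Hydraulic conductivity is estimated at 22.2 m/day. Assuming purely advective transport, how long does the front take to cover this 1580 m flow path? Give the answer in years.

13.5

Hydraulic gradient i = (321.20 − 315.97) / 1580 = 5.23 / 1580 = 0.003310.
Darcy flux q = K · i = 22.20 × 0.003310 = 0.07348 m/day.
Seepage velocity v = q / n_e = 0.07348 / 0.23 = 0.3195 m/day.
Travel time t = L / v = 1580 / 0.3195 = 4945 days = 13.54 years.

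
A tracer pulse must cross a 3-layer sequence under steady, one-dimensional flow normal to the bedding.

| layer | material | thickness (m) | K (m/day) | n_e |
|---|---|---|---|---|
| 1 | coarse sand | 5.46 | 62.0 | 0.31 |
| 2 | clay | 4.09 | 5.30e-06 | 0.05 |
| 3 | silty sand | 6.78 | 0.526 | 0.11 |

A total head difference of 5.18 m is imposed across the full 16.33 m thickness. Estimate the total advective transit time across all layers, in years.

With flow normal to the layers, continuity requires the same specific discharge q through every layer.
Σ(b_i/K_i) = 5.46/62.0 + 4.09/5.30e-06 + 6.78/0.526 = 7.717e+05 d.
q = Δh / Σ(b_i/K_i) = 5.18 / 7.717e+05 = 6.712e-06 m/day.
In each layer the seepage velocity is v_i = q/n_i, so the layer transit time is t_i = b_i·n_i / q:
  layer 1 (coarse sand): t_1 = 5.46 × 0.31 / 6.712e-06 = 2.522e+05 d
  layer 2 (clay): t_2 = 4.09 × 0.05 / 6.712e-06 = 30466 d
  layer 3 (silty sand): t_3 = 6.78 × 0.11 / 6.712e-06 = 1.111e+05 d
Total t = Σ t_i = 3.937e+05 days = 1078 years.

1080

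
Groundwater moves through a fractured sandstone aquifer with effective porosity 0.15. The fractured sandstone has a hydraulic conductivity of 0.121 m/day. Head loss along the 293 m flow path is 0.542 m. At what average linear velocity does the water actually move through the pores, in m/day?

Hydraulic gradient i = Δh / L = 0.542 / 293 = 0.001850.
Darcy flux q = K · i = 0.1210 × 0.001850 = 0.0002238 m/day.
Seepage velocity v = q / n_e = 0.0002238 / 0.15 = 0.001492 m/day.

0.00149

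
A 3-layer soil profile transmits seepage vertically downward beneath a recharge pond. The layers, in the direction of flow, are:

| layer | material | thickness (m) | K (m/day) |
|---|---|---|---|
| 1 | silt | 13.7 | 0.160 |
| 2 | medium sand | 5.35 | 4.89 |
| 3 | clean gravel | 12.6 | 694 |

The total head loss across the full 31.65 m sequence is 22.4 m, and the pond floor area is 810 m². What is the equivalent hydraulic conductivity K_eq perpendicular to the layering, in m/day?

Flow is perpendicular to layering, so the layers act in series and the equivalent K is the thickness-weighted harmonic mean.
Total thickness L = 13.7 + 5.35 + 12.6 = 31.65 m.
Σ(b_i/K_i) = 13.7/0.160 + 5.35/4.89 + 12.6/694 = 86.74 d.
K_eq = L / Σ(b_i/K_i) = 31.65 / 86.74 = 0.3649 m/day.

0.365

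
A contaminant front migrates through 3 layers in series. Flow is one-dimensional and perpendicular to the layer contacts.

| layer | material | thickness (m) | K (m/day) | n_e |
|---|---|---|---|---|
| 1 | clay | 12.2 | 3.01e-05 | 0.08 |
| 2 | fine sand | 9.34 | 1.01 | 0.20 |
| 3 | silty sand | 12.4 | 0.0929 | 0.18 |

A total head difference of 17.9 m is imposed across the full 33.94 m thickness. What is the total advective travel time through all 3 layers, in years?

With flow normal to the layers, continuity requires the same specific discharge q through every layer.
Σ(b_i/K_i) = 12.2/3.01e-05 + 9.34/1.01 + 12.4/0.0929 = 4.055e+05 d.
q = Δh / Σ(b_i/K_i) = 17.9 / 4.055e+05 = 4.415e-05 m/day.
In each layer the seepage velocity is v_i = q/n_i, so the layer transit time is t_i = b_i·n_i / q:
  layer 1 (clay): t_1 = 12.2 × 0.08 / 4.415e-05 = 22108 d
  layer 2 (fine sand): t_2 = 9.34 × 0.20 / 4.415e-05 = 42313 d
  layer 3 (silty sand): t_3 = 12.4 × 0.18 / 4.415e-05 = 50558 d
Total t = Σ t_i = 1.150e+05 days = 314.8 years.

315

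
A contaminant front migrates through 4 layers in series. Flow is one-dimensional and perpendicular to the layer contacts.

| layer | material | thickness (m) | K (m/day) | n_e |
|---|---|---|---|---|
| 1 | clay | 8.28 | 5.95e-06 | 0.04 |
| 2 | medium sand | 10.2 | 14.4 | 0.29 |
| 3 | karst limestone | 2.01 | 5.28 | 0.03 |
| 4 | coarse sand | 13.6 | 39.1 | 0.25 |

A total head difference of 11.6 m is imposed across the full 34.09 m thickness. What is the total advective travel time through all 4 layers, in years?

With flow normal to the layers, continuity requires the same specific discharge q through every layer.
Σ(b_i/K_i) = 8.28/5.95e-06 + 10.2/14.4 + 2.01/5.28 + 13.6/39.1 = 1.392e+06 d.
q = Δh / Σ(b_i/K_i) = 11.6 / 1.392e+06 = 8.336e-06 m/day.
In each layer the seepage velocity is v_i = q/n_i, so the layer transit time is t_i = b_i·n_i / q:
  layer 1 (clay): t_1 = 8.28 × 0.04 / 8.336e-06 = 39733 d
  layer 2 (medium sand): t_2 = 10.2 × 0.29 / 8.336e-06 = 3.549e+05 d
  layer 3 (karst limestone): t_3 = 2.01 × 0.03 / 8.336e-06 = 7234 d
  layer 4 (coarse sand): t_4 = 13.6 × 0.25 / 8.336e-06 = 4.079e+05 d
Total t = Σ t_i = 8.097e+05 days = 2217 years.

2220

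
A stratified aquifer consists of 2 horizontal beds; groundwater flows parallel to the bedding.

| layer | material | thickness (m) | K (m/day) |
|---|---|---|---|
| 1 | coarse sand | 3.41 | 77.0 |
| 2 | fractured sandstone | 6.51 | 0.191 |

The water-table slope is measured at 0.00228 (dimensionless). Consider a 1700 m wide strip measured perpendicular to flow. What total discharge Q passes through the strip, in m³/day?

1020

Flow is parallel to layering, so each bed carries its own Darcy discharge and the transmissivities add.
Σ(K_i·b_i) = 77.0×3.41 + 0.191×6.51 = 263.8 m²/day.
Hydraulic gradient i = 0.00228.
Q = Σ(K_i·b_i) · W · i = 263.8 × 1700 × 0.002280 = 1023 m³/day.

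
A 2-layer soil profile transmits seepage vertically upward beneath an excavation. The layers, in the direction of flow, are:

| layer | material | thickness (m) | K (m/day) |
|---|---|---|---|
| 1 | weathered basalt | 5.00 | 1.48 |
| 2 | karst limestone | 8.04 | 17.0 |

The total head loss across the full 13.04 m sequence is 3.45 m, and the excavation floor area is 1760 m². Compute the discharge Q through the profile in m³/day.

Flow is perpendicular to layering, so the layers act in series and the equivalent K is the thickness-weighted harmonic mean.
Total thickness L = 5.00 + 8.04 = 13.04 m.
Σ(b_i/K_i) = 5.00/1.48 + 8.04/17.0 = 3.851 d.
K_eq = L / Σ(b_i/K_i) = 13.04 / 3.851 = 3.386 m/day.
Q = K_eq · A · (Δh/L) = 3.386 × 1760 × (3.45/13.04) = 1577 m³/day.

1580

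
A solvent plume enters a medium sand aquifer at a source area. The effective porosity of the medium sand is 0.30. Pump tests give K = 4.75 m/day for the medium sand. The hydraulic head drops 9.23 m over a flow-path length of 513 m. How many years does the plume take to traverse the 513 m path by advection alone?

4.93

Hydraulic gradient i = Δh / L = 9.23 / 513 = 0.01799.
Darcy flux q = K · i = 4.750 × 0.01799 = 0.08546 m/day.
Seepage velocity v = q / n_e = 0.08546 / 0.30 = 0.2849 m/day.
Travel time t = L / v = 513 / 0.2849 = 1801 days = 4.930 years.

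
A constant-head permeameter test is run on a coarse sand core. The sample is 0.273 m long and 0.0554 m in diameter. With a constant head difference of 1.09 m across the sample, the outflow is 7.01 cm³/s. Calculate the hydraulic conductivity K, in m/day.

Cross-sectional area A = π·(d/2)² = π × (0.0554/2)² = 0.002411 m².
Convert discharge: 7.01 cm³/s = 7.010e-06 m³/s.
Darcy's law rearranged: K = Q·L / (A·Δh) = 7.010e-06 × 0.273 / (0.002411 × 1.09) = 0.0007284 m/s = 62.93 m/day.

62.9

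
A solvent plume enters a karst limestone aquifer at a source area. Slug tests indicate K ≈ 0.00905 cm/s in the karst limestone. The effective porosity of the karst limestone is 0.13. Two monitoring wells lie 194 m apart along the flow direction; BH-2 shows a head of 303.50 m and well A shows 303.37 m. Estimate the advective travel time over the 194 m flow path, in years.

Convert K: 0.00905 cm/s × 864 = 7.819 m/day.
Hydraulic gradient i = (303.50 − 303.37) / 194 = 0.13 / 194 = 0.0006701.
Darcy flux q = K · i = 7.819 × 0.0006701 = 0.005240 m/day.
Seepage velocity v = q / n_e = 0.005240 / 0.13 = 0.04031 m/day.
Travel time t = L / v = 194 / 0.04031 = 4813 days = 13.18 years.

13.2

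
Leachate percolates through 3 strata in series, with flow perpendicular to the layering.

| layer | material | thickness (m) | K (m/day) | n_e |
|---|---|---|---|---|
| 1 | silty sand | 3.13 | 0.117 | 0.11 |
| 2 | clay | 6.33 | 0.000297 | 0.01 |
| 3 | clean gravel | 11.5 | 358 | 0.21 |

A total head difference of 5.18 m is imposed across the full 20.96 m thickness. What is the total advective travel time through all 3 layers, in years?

With flow normal to the layers, continuity requires the same specific discharge q through every layer.
Σ(b_i/K_i) = 3.13/0.117 + 6.33/0.000297 + 11.5/358 = 21340 d.
q = Δh / Σ(b_i/K_i) = 5.18 / 21340 = 0.0002427 m/day.
In each layer the seepage velocity is v_i = q/n_i, so the layer transit time is t_i = b_i·n_i / q:
  layer 1 (silty sand): t_1 = 3.13 × 0.11 / 0.0002427 = 1418 d
  layer 2 (clay): t_2 = 6.33 × 0.01 / 0.0002427 = 260.8 d
  layer 3 (clean gravel): t_3 = 11.5 × 0.21 / 0.0002427 = 9949 d
Total t = Σ t_i = 11628 days = 31.84 years.

31.8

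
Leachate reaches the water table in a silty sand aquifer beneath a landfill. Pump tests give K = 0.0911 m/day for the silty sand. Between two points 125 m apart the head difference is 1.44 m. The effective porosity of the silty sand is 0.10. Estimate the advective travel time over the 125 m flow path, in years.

32.6

Hydraulic gradient i = Δh / L = 1.44 / 125 = 0.01152.
Darcy flux q = K · i = 0.09110 × 0.01152 = 0.001049 m/day.
Seepage velocity v = q / n_e = 0.001049 / 0.10 = 0.01049 m/day.
Travel time t = L / v = 125 / 0.01049 = 11911 days = 32.61 years.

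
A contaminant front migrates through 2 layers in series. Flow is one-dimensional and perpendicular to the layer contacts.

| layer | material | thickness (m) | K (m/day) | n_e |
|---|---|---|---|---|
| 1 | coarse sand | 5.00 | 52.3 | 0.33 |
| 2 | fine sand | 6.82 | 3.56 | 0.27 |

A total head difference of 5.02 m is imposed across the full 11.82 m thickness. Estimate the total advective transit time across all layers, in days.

1.40

With flow normal to the layers, continuity requires the same specific discharge q through every layer.
Σ(b_i/K_i) = 5.00/52.3 + 6.82/3.56 = 2.011 d.
q = Δh / Σ(b_i/K_i) = 5.02 / 2.011 = 2.496 m/day.
In each layer the seepage velocity is v_i = q/n_i, so the layer transit time is t_i = b_i·n_i / q:
  layer 1 (coarse sand): t_1 = 5.00 × 0.33 / 2.496 = 0.6611 d
  layer 2 (fine sand): t_2 = 6.82 × 0.27 / 2.496 = 0.7378 d
Total t = Σ t_i = 1.399 days.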